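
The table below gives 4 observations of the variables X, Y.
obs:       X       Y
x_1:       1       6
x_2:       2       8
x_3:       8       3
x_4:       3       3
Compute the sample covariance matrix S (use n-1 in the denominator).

Step 1 — column means:
  mean(X) = (1 + 2 + 8 + 3) / 4 = 14/4 = 3.5
  mean(Y) = (6 + 8 + 3 + 3) / 4 = 20/4 = 5

Step 2 — sample covariance S[i,j] = (1/(n-1)) · Σ_k (x_{k,i} - mean_i) · (x_{k,j} - mean_j), with n-1 = 3.
  S[X,X] = ((-2.5)·(-2.5) + (-1.5)·(-1.5) + (4.5)·(4.5) + (-0.5)·(-0.5)) / 3 = 29/3 = 9.6667
  S[X,Y] = ((-2.5)·(1) + (-1.5)·(3) + (4.5)·(-2) + (-0.5)·(-2)) / 3 = -15/3 = -5
  S[Y,Y] = ((1)·(1) + (3)·(3) + (-2)·(-2) + (-2)·(-2)) / 3 = 18/3 = 6

S is symmetric (S[j,i] = S[i,j]). Assembling:

S = [[9.6667, -5],
 [-5, 6]]


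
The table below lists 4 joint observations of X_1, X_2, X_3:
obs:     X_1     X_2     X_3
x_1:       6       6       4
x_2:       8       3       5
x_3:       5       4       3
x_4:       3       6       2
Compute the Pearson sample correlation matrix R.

Step 1 — column means:
  mean(X_1) = (6 + 8 + 5 + 3) / 4 = 22/4 = 5.5
  mean(X_2) = (6 + 3 + 4 + 6) / 4 = 19/4 = 4.75
  mean(X_3) = (4 + 5 + 3 + 2) / 4 = 14/4 = 3.5

Step 2 — sample variances and covariances s[i,j] = (1/(n-1)) · Σ_k (x_{k,i} - mean_i) · (x_{k,j} - mean_j), with n-1 = 3:
  s[X_1,X_1] = ((0.5)·(0.5) + (2.5)·(2.5) + (-0.5)·(-0.5) + (-2.5)·(-2.5)) / 3 = 13/3 = 4.3333
  s[X_1,X_2] = ((0.5)·(1.25) + (2.5)·(-1.75) + (-0.5)·(-0.75) + (-2.5)·(1.25)) / 3 = -6.5/3 = -2.1667
  s[X_1,X_3] = ((0.5)·(0.5) + (2.5)·(1.5) + (-0.5)·(-0.5) + (-2.5)·(-1.5)) / 3 = 8/3 = 2.6667
  s[X_2,X_2] = ((1.25)·(1.25) + (-1.75)·(-1.75) + (-0.75)·(-0.75) + (1.25)·(1.25)) / 3 = 6.75/3 = 2.25
  s[X_2,X_3] = ((1.25)·(0.5) + (-1.75)·(1.5) + (-0.75)·(-0.5) + (1.25)·(-1.5)) / 3 = -3.5/3 = -1.1667
  s[X_3,X_3] = ((0.5)·(0.5) + (1.5)·(1.5) + (-0.5)·(-0.5) + (-1.5)·(-1.5)) / 3 = 5/3 = 1.6667
  Sample standard deviations s_i = √(s[i,i]):
  s(X_1) = √(4.3333) = 2.0817
  s(X_2) = √(2.25) = 1.5
  s(X_3) = √(1.6667) = 1.291

Step 3 — r_{ij} = s_{ij} / (s_i · s_j):
  r[X_1,X_1] = 1 (diagonal).
  r[X_1,X_2] = -2.1667 / (2.0817 · 1.5) = -2.1667 / 3.1225 = -0.6939
  r[X_1,X_3] = 2.6667 / (2.0817 · 1.291) = 2.6667 / 2.6874 = 0.9923
  r[X_2,X_2] = 1 (diagonal).
  r[X_2,X_3] = -1.1667 / (1.5 · 1.291) = -1.1667 / 1.9365 = -0.6025
  r[X_3,X_3] = 1 (diagonal).

R is symmetric with unit diagonal. Assembling:

R = [[1, -0.6939, 0.9923],
 [-0.6939, 1, -0.6025],
 [0.9923, -0.6025, 1]]


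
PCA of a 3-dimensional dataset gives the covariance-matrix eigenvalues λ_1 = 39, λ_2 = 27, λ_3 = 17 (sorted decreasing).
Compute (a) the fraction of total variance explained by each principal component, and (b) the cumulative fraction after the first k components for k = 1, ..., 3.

Step 1 — total variance = trace(Sigma) = Σ λ_i = 39 + 27 + 17 = 83.

Step 2 — fraction explained by component i = λ_i / Σ λ:
  PC1: 39/83 = 0.4699
  PC2: 27/83 = 0.3253
  PC3: 17/83 = 0.2048

Step 3 — cumulative fraction after k components = (λ_1 + ... + λ_k) / Σ λ:
  k = 1: 39/83 = 0.4699
  k = 2: (39 + 27)/83 = 66/83 = 0.7952
  k = 3: (39 + 27 + 17)/83 = 83/83 = 1

Summary (fraction, with percent):

explained: PC1 0.4699 (46.99%), PC2 0.3253 (32.53%), PC3 0.2048 (20.48%);  cumulative: 0.4699, 0.7952, 1


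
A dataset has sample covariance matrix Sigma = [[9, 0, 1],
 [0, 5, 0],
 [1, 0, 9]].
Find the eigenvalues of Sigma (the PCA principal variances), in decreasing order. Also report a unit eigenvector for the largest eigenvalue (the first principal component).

Step 1 — characteristic polynomial p(λ) = det(λI - Sigma) = λ³ - tr·λ² + c_1·λ - det, where tr = trace, c_1 = sum of the principal 2×2 minors, det = det(Sigma):
  tr = 9 + 5 + 9 = 23,
  c_1 = (9·5 - (0)²) + (9·9 - (1)²) + (5·9 - (0)²) = 45 + 80 + 45 = 170,
  det = 9·(5·9 - (0)²) - (0)·((0)·9 - (0)·(1)) + (1)·((0)·(0) - 5·(1)) = 9·(45) - (0)·(0) + (1)·(-5) = 400.
  So p(λ) = λ³ - 23λ² + 170λ - 400.
Step 2 — look for an integer root (rational root theorem: any rational root is an integer divisor of 400). Testing λ = 5:
  p(5) = 125 - 575 + 850 - 400 = 0  ✓
  Dividing out (λ - 5): p(λ) = (λ - 5)(λ² - 18λ + 80).
Step 3 — remaining eigenvalues from the quadratic λ² - 18λ + 80 = 0:
  Δ = 18² - 4·80 = 324 - 320 = 4,  λ = (18 ± √4)/2 = (18 ± 2)/2 = 10 or 8.
  Sorted: λ_1 = 10,  λ_2 = 8,  λ_3 = 5  (check: sum = 23 = tr ✓).

Step 4 — unit eigenvector for λ_1 = 10: v spans the null space of (Sigma - λ_1 I), whose rows are
  r_1 = (-1, 0, 1),  r_2 = (0, -5, 0),  r_3 = (1, 0, -1).
  v is orthogonal to every row, so take v ∝ r_1 × r_2 = ((0)·(0) - (1)·(-5), (1)·(0) - (-1)·(0), (-1)·(-5) - (0)·(0)) = (5, 0, 5).
  Rescale (divide by 5): u = (1, 0, 1).
  ||u|| = √((1)² + (0)² + (1)²) = √(2) ≈ 1.4142,  v_1 = u/||u|| ≈ (0.7071, 0, 0.7071) (||v_1|| = 1).

λ_1 = 10,  λ_2 = 8,  λ_3 = 5;  v_1 ≈ (0.7071, 0, 0.7071)


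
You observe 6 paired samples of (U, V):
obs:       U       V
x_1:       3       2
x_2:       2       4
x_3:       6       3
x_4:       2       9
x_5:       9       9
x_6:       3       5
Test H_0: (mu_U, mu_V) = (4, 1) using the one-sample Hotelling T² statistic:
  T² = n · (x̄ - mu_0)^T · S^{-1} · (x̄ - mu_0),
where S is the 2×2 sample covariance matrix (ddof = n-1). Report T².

Step 1 — sample mean vector:
  mean(U) = (3 + 2 + 6 + 2 + 9 + 3) / 6 = 25/6 = 4.1667
  mean(V) = (2 + 4 + 3 + 9 + 9 + 5) / 6 = 32/6 = 5.3333
  x̄ = (4.1667, 5.3333),  deviation x̄ - mu_0 = (4.1667, 5.3333) - (4, 1) = (0.1667, 4.3333).

Step 2 — sample covariance matrix, S[i,j] = (1/(n-1)) · Σ_k (x_{k,i} - mean_i) · (x_{k,j} - mean_j), divisor n-1 = 5:
  S[U,U] = ((-1.1667)·(-1.1667) + (-2.1667)·(-2.1667) + (1.8333)·(1.8333) + (-2.1667)·(-2.1667) + (4.8333)·(4.8333) + (-1.1667)·(-1.1667)) / 5 = 38.8333/5 = 7.7667
  S[U,V] = ((-1.1667)·(-3.3333) + (-2.1667)·(-1.3333) + (1.8333)·(-2.3333) + (-2.1667)·(3.6667) + (4.8333)·(3.6667) + (-1.1667)·(-0.3333)) / 5 = 12.6667/5 = 2.5333
  S[V,V] = ((-3.3333)·(-3.3333) + (-1.3333)·(-1.3333) + (-2.3333)·(-2.3333) + (3.6667)·(3.6667) + (3.6667)·(3.6667) + (-0.3333)·(-0.3333)) / 5 = 45.3333/5 = 9.0667
  S = [[7.7667, 2.5333],
 [2.5333, 9.0667]].

Step 3 — invert S. det(S) = 7.7667·9.0667 - (2.5333)² = 64.
  S^{-1} = (1/det) · [[d, -b], [-b, a]] = [[0.1417, -0.0396],
 [-0.0396, 0.1214]].

Step 4 — quadratic form (x̄ - mu_0)^T · S^{-1} · (x̄ - mu_0):
  S^{-1} · (x̄ - mu_0) = (-0.1479, 0.5193),
  (x̄ - mu_0)^T · [...] = (0.1667)·(-0.1479) + (4.3333)·(0.5193) = 2.2255.

Step 5 — scale by n: T² = 6 · 2.2255 = 13.3531.

T² ≈ 13.3531


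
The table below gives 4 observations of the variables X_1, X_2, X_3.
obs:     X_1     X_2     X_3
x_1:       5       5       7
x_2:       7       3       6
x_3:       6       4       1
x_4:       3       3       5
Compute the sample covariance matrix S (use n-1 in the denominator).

Step 1 — column means:
  mean(X_1) = (5 + 7 + 6 + 3) / 4 = 21/4 = 5.25
  mean(X_2) = (5 + 3 + 4 + 3) / 4 = 15/4 = 3.75
  mean(X_3) = (7 + 6 + 1 + 5) / 4 = 19/4 = 4.75

Step 2 — sample covariance S[i,j] = (1/(n-1)) · Σ_k (x_{k,i} - mean_i) · (x_{k,j} - mean_j), with n-1 = 3.
  S[X_1,X_1] = ((-0.25)·(-0.25) + (1.75)·(1.75) + (0.75)·(0.75) + (-2.25)·(-2.25)) / 3 = 8.75/3 = 2.9167
  S[X_1,X_2] = ((-0.25)·(1.25) + (1.75)·(-0.75) + (0.75)·(0.25) + (-2.25)·(-0.75)) / 3 = 0.25/3 = 0.0833
  S[X_1,X_3] = ((-0.25)·(2.25) + (1.75)·(1.25) + (0.75)·(-3.75) + (-2.25)·(0.25)) / 3 = -1.75/3 = -0.5833
  S[X_2,X_2] = ((1.25)·(1.25) + (-0.75)·(-0.75) + (0.25)·(0.25) + (-0.75)·(-0.75)) / 3 = 2.75/3 = 0.9167
  S[X_2,X_3] = ((1.25)·(2.25) + (-0.75)·(1.25) + (0.25)·(-3.75) + (-0.75)·(0.25)) / 3 = 0.75/3 = 0.25
  S[X_3,X_3] = ((2.25)·(2.25) + (1.25)·(1.25) + (-3.75)·(-3.75) + (0.25)·(0.25)) / 3 = 20.75/3 = 6.9167

S is symmetric (S[j,i] = S[i,j]). Assembling:

S = [[2.9167, 0.0833, -0.5833],
 [0.0833, 0.9167, 0.25],
 [-0.5833, 0.25, 6.9167]]


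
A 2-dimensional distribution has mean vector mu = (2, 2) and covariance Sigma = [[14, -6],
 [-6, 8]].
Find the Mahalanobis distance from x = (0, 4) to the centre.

Step 1 — centre the observation: (x - mu) = (-2, 2).

Step 2 — invert Sigma. det(Sigma) = 14·8 - (-6)² = 76.
  Sigma^{-1} = (1/det) · [[d, -b], [-b, a]] = [[0.1053, 0.0789],
 [0.0789, 0.1842]].

Step 3 — form the quadratic (x - mu)^T · Sigma^{-1} · (x - mu):
  Sigma^{-1} · (x - mu) = (-0.0526, 0.2105).
  (x - mu)^T · [Sigma^{-1} · (x - mu)] = (-2)·(-0.0526) + (2)·(0.2105) = 0.5263.

Step 4 — take square root: d = √(0.5263) ≈ 0.7255.

d(x, mu) = √(0.5263) ≈ 0.7255


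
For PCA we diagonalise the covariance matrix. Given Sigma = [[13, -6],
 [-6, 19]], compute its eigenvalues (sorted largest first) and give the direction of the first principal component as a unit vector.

Step 1 — characteristic polynomial of 2×2 Sigma:
  det(Sigma - λI) = λ² - trace · λ + det = 0.
  trace = 13 + 19 = 32, det = 13·19 - (-6)² = 211.
Step 2 — discriminant:
  Δ = trace² - 4·det = 1024 - 844 = 180.
Step 3 — eigenvalues:
  λ = (trace ± √Δ)/2 = (32 ± 13.4164)/2,
  λ_1 = 22.7082,  λ_2 = 9.2918.

Step 4 — unit eigenvector for λ_1: solve (Sigma - λ_1 I)v = 0. First row:
  (13 - 22.7082)·v_x + (-6)·v_y = 0, i.e. (-9.7082)·v_x + (-6)·v_y = 0,
  so v ∝ (b, λ_1 - a) = (-6, 9.7082); multiply by -1 so the first entry is positive: u = (6, -9.7082).
  ||u|| = √((6)² + (-9.7082)²) = √(130.2492) ≈ 11.4127,
  v_1 = u/||u|| ≈ (0.5257, -0.8507) (||v_1|| = 1).

λ_1 = 22.7082,  λ_2 = 9.2918;  v_1 ≈ (0.5257, -0.8507)


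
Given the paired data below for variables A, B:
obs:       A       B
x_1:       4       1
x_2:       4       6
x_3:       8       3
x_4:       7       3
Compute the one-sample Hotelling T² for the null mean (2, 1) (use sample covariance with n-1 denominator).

Step 1 — sample mean vector:
  mean(A) = (4 + 4 + 8 + 7) / 4 = 23/4 = 5.75
  mean(B) = (1 + 6 + 3 + 3) / 4 = 13/4 = 3.25
  x̄ = (5.75, 3.25),  deviation x̄ - mu_0 = (5.75, 3.25) - (2, 1) = (3.75, 2.25).

Step 2 — sample covariance matrix, S[i,j] = (1/(n-1)) · Σ_k (x_{k,i} - mean_i) · (x_{k,j} - mean_j), divisor n-1 = 3:
  S[A,A] = ((-1.75)·(-1.75) + (-1.75)·(-1.75) + (2.25)·(2.25) + (1.25)·(1.25)) / 3 = 12.75/3 = 4.25
  S[A,B] = ((-1.75)·(-2.25) + (-1.75)·(2.75) + (2.25)·(-0.25) + (1.25)·(-0.25)) / 3 = -1.75/3 = -0.5833
  S[B,B] = ((-2.25)·(-2.25) + (2.75)·(2.75) + (-0.25)·(-0.25) + (-0.25)·(-0.25)) / 3 = 12.75/3 = 4.25
  S = [[4.25, -0.5833],
 [-0.5833, 4.25]].

Step 3 — invert S. det(S) = 4.25·4.25 - (-0.5833)² = 17.7222.
  S^{-1} = (1/det) · [[d, -b], [-b, a]] = [[0.2398, 0.0329],
 [0.0329, 0.2398]].

Step 4 — quadratic form (x̄ - mu_0)^T · S^{-1} · (x̄ - mu_0):
  S^{-1} · (x̄ - mu_0) = (0.9734, 0.663),
  (x̄ - mu_0)^T · [...] = (3.75)·(0.9734) + (2.25)·(0.663) = 5.1418.

Step 5 — scale by n: T² = 4 · 5.1418 = 20.5674.

T² ≈ 20.5674


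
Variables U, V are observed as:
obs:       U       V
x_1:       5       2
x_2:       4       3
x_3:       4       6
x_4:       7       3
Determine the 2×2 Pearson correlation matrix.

Step 1 — column means:
  mean(U) = (5 + 4 + 4 + 7) / 4 = 20/4 = 5
  mean(V) = (2 + 3 + 6 + 3) / 4 = 14/4 = 3.5

Step 2 — sample variances and covariances s[i,j] = (1/(n-1)) · Σ_k (x_{k,i} - mean_i) · (x_{k,j} - mean_j), with n-1 = 3:
  s[U,U] = ((0)·(0) + (-1)·(-1) + (-1)·(-1) + (2)·(2)) / 3 = 6/3 = 2
  s[U,V] = ((0)·(-1.5) + (-1)·(-0.5) + (-1)·(2.5) + (2)·(-0.5)) / 3 = -3/3 = -1
  s[V,V] = ((-1.5)·(-1.5) + (-0.5)·(-0.5) + (2.5)·(2.5) + (-0.5)·(-0.5)) / 3 = 9/3 = 3
  Sample standard deviations s_i = √(s[i,i]):
  s(U) = √(2) = 1.4142
  s(V) = √(3) = 1.7321

Step 3 — r_{ij} = s_{ij} / (s_i · s_j):
  r[U,U] = 1 (diagonal).
  r[U,V] = -1 / (1.4142 · 1.7321) = -1 / 2.4495 = -0.4082
  r[V,V] = 1 (diagonal).

R is symmetric with unit diagonal. Assembling:

R = [[1, -0.4082],
 [-0.4082, 1]]


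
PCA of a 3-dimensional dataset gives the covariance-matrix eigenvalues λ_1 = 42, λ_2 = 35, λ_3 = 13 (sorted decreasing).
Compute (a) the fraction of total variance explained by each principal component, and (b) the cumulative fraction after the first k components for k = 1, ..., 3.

Step 1 — total variance = trace(Sigma) = Σ λ_i = 42 + 35 + 13 = 90.

Step 2 — fraction explained by component i = λ_i / Σ λ:
  PC1: 42/90 = 0.4667
  PC2: 35/90 = 0.3889
  PC3: 13/90 = 0.1444

Step 3 — cumulative fraction after k components = (λ_1 + ... + λ_k) / Σ λ:
  k = 1: 42/90 = 0.4667
  k = 2: (42 + 35)/90 = 77/90 = 0.8556
  k = 3: (42 + 35 + 13)/90 = 90/90 = 1

Summary (fraction, with percent):

explained: PC1 0.4667 (46.67%), PC2 0.3889 (38.89%), PC3 0.1444 (14.44%);  cumulative: 0.4667, 0.8556, 1


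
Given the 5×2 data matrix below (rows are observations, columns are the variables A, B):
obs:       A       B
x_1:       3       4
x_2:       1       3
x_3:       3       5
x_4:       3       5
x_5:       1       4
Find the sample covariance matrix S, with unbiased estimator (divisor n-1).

Step 1 — column means:
  mean(A) = (3 + 1 + 3 + 3 + 1) / 5 = 11/5 = 2.2
  mean(B) = (4 + 3 + 5 + 5 + 4) / 5 = 21/5 = 4.2

Step 2 — sample covariance S[i,j] = (1/(n-1)) · Σ_k (x_{k,i} - mean_i) · (x_{k,j} - mean_j), with n-1 = 4.
  S[A,A] = ((0.8)·(0.8) + (-1.2)·(-1.2) + (0.8)·(0.8) + (0.8)·(0.8) + (-1.2)·(-1.2)) / 4 = 4.8/4 = 1.2
  S[A,B] = ((0.8)·(-0.2) + (-1.2)·(-1.2) + (0.8)·(0.8) + (0.8)·(0.8) + (-1.2)·(-0.2)) / 4 = 2.8/4 = 0.7
  S[B,B] = ((-0.2)·(-0.2) + (-1.2)·(-1.2) + (0.8)·(0.8) + (0.8)·(0.8) + (-0.2)·(-0.2)) / 4 = 2.8/4 = 0.7

S is symmetric (S[j,i] = S[i,j]). Assembling:

S = [[1.2, 0.7],
 [0.7, 0.7]]


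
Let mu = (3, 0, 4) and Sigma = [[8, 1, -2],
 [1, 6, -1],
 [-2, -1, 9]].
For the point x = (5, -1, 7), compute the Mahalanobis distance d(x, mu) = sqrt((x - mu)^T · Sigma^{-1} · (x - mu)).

Step 1 — centre the observation: (x - mu) = (2, -1, 3).

Step 2 — invert Sigma (cofactor / det for 3×3, or solve directly):
  Sigma^{-1} = [[0.1342, -0.0177, 0.0278],
 [-0.0177, 0.1722, 0.0152],
 [0.0278, 0.0152, 0.119]].

Step 3 — form the quadratic (x - mu)^T · Sigma^{-1} · (x - mu):
  Sigma^{-1} · (x - mu) = (0.3696, -0.162, 0.3975).
  (x - mu)^T · [Sigma^{-1} · (x - mu)] = (2)·(0.3696) + (-1)·(-0.162) + (3)·(0.3975) = 2.0937.

Step 4 — take square root: d = √(2.0937) ≈ 1.447.

d(x, mu) = √(2.0937) ≈ 1.447


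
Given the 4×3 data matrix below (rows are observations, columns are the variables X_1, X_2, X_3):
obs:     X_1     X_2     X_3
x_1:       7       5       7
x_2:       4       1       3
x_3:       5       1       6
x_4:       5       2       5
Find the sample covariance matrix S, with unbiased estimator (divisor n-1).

Step 1 — column means:
  mean(X_1) = (7 + 4 + 5 + 5) / 4 = 21/4 = 5.25
  mean(X_2) = (5 + 1 + 1 + 2) / 4 = 9/4 = 2.25
  mean(X_3) = (7 + 3 + 6 + 5) / 4 = 21/4 = 5.25

Step 2 — sample covariance S[i,j] = (1/(n-1)) · Σ_k (x_{k,i} - mean_i) · (x_{k,j} - mean_j), with n-1 = 3.
  S[X_1,X_1] = ((1.75)·(1.75) + (-1.25)·(-1.25) + (-0.25)·(-0.25) + (-0.25)·(-0.25)) / 3 = 4.75/3 = 1.5833
  S[X_1,X_2] = ((1.75)·(2.75) + (-1.25)·(-1.25) + (-0.25)·(-1.25) + (-0.25)·(-0.25)) / 3 = 6.75/3 = 2.25
  S[X_1,X_3] = ((1.75)·(1.75) + (-1.25)·(-2.25) + (-0.25)·(0.75) + (-0.25)·(-0.25)) / 3 = 5.75/3 = 1.9167
  S[X_2,X_2] = ((2.75)·(2.75) + (-1.25)·(-1.25) + (-1.25)·(-1.25) + (-0.25)·(-0.25)) / 3 = 10.75/3 = 3.5833
  S[X_2,X_3] = ((2.75)·(1.75) + (-1.25)·(-2.25) + (-1.25)·(0.75) + (-0.25)·(-0.25)) / 3 = 6.75/3 = 2.25
  S[X_3,X_3] = ((1.75)·(1.75) + (-2.25)·(-2.25) + (0.75)·(0.75) + (-0.25)·(-0.25)) / 3 = 8.75/3 = 2.9167

S is symmetric (S[j,i] = S[i,j]). Assembling:

S = [[1.5833, 2.25, 1.9167],
 [2.25, 3.5833, 2.25],
 [1.9167, 2.25, 2.9167]]


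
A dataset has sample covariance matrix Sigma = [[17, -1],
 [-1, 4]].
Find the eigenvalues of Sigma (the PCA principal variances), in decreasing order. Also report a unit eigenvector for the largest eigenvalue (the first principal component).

Step 1 — characteristic polynomial of 2×2 Sigma:
  det(Sigma - λI) = λ² - trace · λ + det = 0.
  trace = 17 + 4 = 21, det = 17·4 - (-1)² = 67.
Step 2 — discriminant:
  Δ = trace² - 4·det = 441 - 268 = 173.
Step 3 — eigenvalues:
  λ = (trace ± √Δ)/2 = (21 ± 13.1529)/2,
  λ_1 = 17.0765,  λ_2 = 3.9235.

Step 4 — unit eigenvector for λ_1: solve (Sigma - λ_1 I)v = 0. First row:
  (17 - 17.0765)·v_x + (-1)·v_y = 0, i.e. (-0.0765)·v_x + (-1)·v_y = 0,
  so v ∝ (b, λ_1 - a) = (-1, 0.0765); multiply by -1 so the first entry is positive: u = (1, -0.0765).
  ||u|| = √((1)² + (-0.0765)²) = √(1.0058) ≈ 1.0029,
  v_1 = u/||u|| ≈ (0.9971, -0.0763) (||v_1|| = 1).

λ_1 = 17.0765,  λ_2 = 3.9235;  v_1 ≈ (0.9971, -0.0763)


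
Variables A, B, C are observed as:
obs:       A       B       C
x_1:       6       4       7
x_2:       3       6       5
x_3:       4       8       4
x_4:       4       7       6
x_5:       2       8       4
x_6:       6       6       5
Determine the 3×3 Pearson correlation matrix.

Step 1 — column means:
  mean(A) = (6 + 3 + 4 + 4 + 2 + 6) / 6 = 25/6 = 4.1667
  mean(B) = (4 + 6 + 8 + 7 + 8 + 6) / 6 = 39/6 = 6.5
  mean(C) = (7 + 5 + 4 + 6 + 4 + 5) / 6 = 31/6 = 5.1667

Step 2 — sample variances and covariances s[i,j] = (1/(n-1)) · Σ_k (x_{k,i} - mean_i) · (x_{k,j} - mean_j), with n-1 = 5:
  s[A,A] = ((1.8333)·(1.8333) + (-1.1667)·(-1.1667) + (-0.1667)·(-0.1667) + (-0.1667)·(-0.1667) + (-2.1667)·(-2.1667) + (1.8333)·(1.8333)) / 5 = 12.8333/5 = 2.5667
  s[A,B] = ((1.8333)·(-2.5) + (-1.1667)·(-0.5) + (-0.1667)·(1.5) + (-0.1667)·(0.5) + (-2.1667)·(1.5) + (1.8333)·(-0.5)) / 5 = -8.5/5 = -1.7
  s[A,C] = ((1.8333)·(1.8333) + (-1.1667)·(-0.1667) + (-0.1667)·(-1.1667) + (-0.1667)·(0.8333) + (-2.1667)·(-1.1667) + (1.8333)·(-0.1667)) / 5 = 5.8333/5 = 1.1667
  s[B,B] = ((-2.5)·(-2.5) + (-0.5)·(-0.5) + (1.5)·(1.5) + (0.5)·(0.5) + (1.5)·(1.5) + (-0.5)·(-0.5)) / 5 = 11.5/5 = 2.3
  s[B,C] = ((-2.5)·(1.8333) + (-0.5)·(-0.1667) + (1.5)·(-1.1667) + (0.5)·(0.8333) + (1.5)·(-1.1667) + (-0.5)·(-0.1667)) / 5 = -7.5/5 = -1.5
  s[C,C] = ((1.8333)·(1.8333) + (-0.1667)·(-0.1667) + (-1.1667)·(-1.1667) + (0.8333)·(0.8333) + (-1.1667)·(-1.1667) + (-0.1667)·(-0.1667)) / 5 = 6.8333/5 = 1.3667
  Sample standard deviations s_i = √(s[i,i]):
  s(A) = √(2.5667) = 1.6021
  s(B) = √(2.3) = 1.5166
  s(C) = √(1.3667) = 1.169

Step 3 — r_{ij} = s_{ij} / (s_i · s_j):
  r[A,A] = 1 (diagonal).
  r[A,B] = -1.7 / (1.6021 · 1.5166) = -1.7 / 2.4297 = -0.6997
  r[A,C] = 1.1667 / (1.6021 · 1.169) = 1.1667 / 1.8729 = 0.6229
  r[B,B] = 1 (diagonal).
  r[B,C] = -1.5 / (1.5166 · 1.169) = -1.5 / 1.7729 = -0.8461
  r[C,C] = 1 (diagonal).

R is symmetric with unit diagonal. Assembling:

R = [[1, -0.6997, 0.6229],
 [-0.6997, 1, -0.8461],
 [0.6229, -0.8461, 1]]


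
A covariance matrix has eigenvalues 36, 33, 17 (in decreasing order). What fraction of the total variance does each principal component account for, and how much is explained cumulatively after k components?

Step 1 — total variance = trace(Sigma) = Σ λ_i = 36 + 33 + 17 = 86.

Step 2 — fraction explained by component i = λ_i / Σ λ:
  PC1: 36/86 = 0.4186
  PC2: 33/86 = 0.3837
  PC3: 17/86 = 0.1977

Step 3 — cumulative fraction after k components = (λ_1 + ... + λ_k) / Σ λ:
  k = 1: 36/86 = 0.4186
  k = 2: (36 + 33)/86 = 69/86 = 0.8023
  k = 3: (36 + 33 + 17)/86 = 86/86 = 1

Summary (fraction, with percent):

explained: PC1 0.4186 (41.86%), PC2 0.3837 (38.37%), PC3 0.1977 (19.77%);  cumulative: 0.4186, 0.8023, 1


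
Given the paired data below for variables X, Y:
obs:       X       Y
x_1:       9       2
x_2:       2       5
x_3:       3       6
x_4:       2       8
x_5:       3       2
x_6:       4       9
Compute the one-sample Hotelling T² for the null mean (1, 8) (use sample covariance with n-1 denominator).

Step 1 — sample mean vector:
  mean(X) = (9 + 2 + 3 + 2 + 3 + 4) / 6 = 23/6 = 3.8333
  mean(Y) = (2 + 5 + 6 + 8 + 2 + 9) / 6 = 32/6 = 5.3333
  x̄ = (3.8333, 5.3333),  deviation x̄ - mu_0 = (3.8333, 5.3333) - (1, 8) = (2.8333, -2.6667).

Step 2 — sample covariance matrix, S[i,j] = (1/(n-1)) · Σ_k (x_{k,i} - mean_i) · (x_{k,j} - mean_j), divisor n-1 = 5:
  S[X,X] = ((5.1667)·(5.1667) + (-1.8333)·(-1.8333) + (-0.8333)·(-0.8333) + (-1.8333)·(-1.8333) + (-0.8333)·(-0.8333) + (0.1667)·(0.1667)) / 5 = 34.8333/5 = 6.9667
  S[X,Y] = ((5.1667)·(-3.3333) + (-1.8333)·(-0.3333) + (-0.8333)·(0.6667) + (-1.8333)·(2.6667) + (-0.8333)·(-3.3333) + (0.1667)·(3.6667)) / 5 = -18.6667/5 = -3.7333
  S[Y,Y] = ((-3.3333)·(-3.3333) + (-0.3333)·(-0.3333) + (0.6667)·(0.6667) + (2.6667)·(2.6667) + (-3.3333)·(-3.3333) + (3.6667)·(3.6667)) / 5 = 43.3333/5 = 8.6667
  S = [[6.9667, -3.7333],
 [-3.7333, 8.6667]].

Step 3 — invert S. det(S) = 6.9667·8.6667 - (-3.7333)² = 46.44.
  S^{-1} = (1/det) · [[d, -b], [-b, a]] = [[0.1866, 0.0804],
 [0.0804, 0.15]].

Step 4 — quadratic form (x̄ - mu_0)^T · S^{-1} · (x̄ - mu_0):
  S^{-1} · (x̄ - mu_0) = (0.3144, -0.1723),
  (x̄ - mu_0)^T · [...] = (2.8333)·(0.3144) + (-2.6667)·(-0.1723) = 1.3501.

Step 5 — scale by n: T² = 6 · 1.3501 = 8.1008.

T² ≈ 8.1008


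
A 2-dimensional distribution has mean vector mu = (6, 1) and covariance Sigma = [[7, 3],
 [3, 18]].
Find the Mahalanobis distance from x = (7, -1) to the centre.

Step 1 — centre the observation: (x - mu) = (1, -2).

Step 2 — invert Sigma. det(Sigma) = 7·18 - (3)² = 117.
  Sigma^{-1} = (1/det) · [[d, -b], [-b, a]] = [[0.1538, -0.0256],
 [-0.0256, 0.0598]].

Step 3 — form the quadratic (x - mu)^T · Sigma^{-1} · (x - mu):
  Sigma^{-1} · (x - mu) = (0.2051, -0.1453).
  (x - mu)^T · [Sigma^{-1} · (x - mu)] = (1)·(0.2051) + (-2)·(-0.1453) = 0.4957.

Step 4 — take square root: d = √(0.4957) ≈ 0.7041.

d(x, mu) = √(0.4957) ≈ 0.7041


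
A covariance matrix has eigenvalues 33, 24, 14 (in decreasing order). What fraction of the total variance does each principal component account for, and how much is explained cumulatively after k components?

Step 1 — total variance = trace(Sigma) = Σ λ_i = 33 + 24 + 14 = 71.

Step 2 — fraction explained by component i = λ_i / Σ λ:
  PC1: 33/71 = 0.4648
  PC2: 24/71 = 0.338
  PC3: 14/71 = 0.1972

Step 3 — cumulative fraction after k components = (λ_1 + ... + λ_k) / Σ λ:
  k = 1: 33/71 = 0.4648
  k = 2: (33 + 24)/71 = 57/71 = 0.8028
  k = 3: (33 + 24 + 14)/71 = 71/71 = 1

Summary (fraction, with percent):

explained: PC1 0.4648 (46.48%), PC2 0.338 (33.8%), PC3 0.1972 (19.72%);  cumulative: 0.4648, 0.8028, 1


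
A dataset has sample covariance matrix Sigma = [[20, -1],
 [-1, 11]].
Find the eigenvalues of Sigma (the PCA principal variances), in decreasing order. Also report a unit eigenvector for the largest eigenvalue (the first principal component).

Step 1 — characteristic polynomial of 2×2 Sigma:
  det(Sigma - λI) = λ² - trace · λ + det = 0.
  trace = 20 + 11 = 31, det = 20·11 - (-1)² = 219.
Step 2 — discriminant:
  Δ = trace² - 4·det = 961 - 876 = 85.
Step 3 — eigenvalues:
  λ = (trace ± √Δ)/2 = (31 ± 9.2195)/2,
  λ_1 = 20.1098,  λ_2 = 10.8902.

Step 4 — unit eigenvector for λ_1: solve (Sigma - λ_1 I)v = 0. First row:
  (20 - 20.1098)·v_x + (-1)·v_y = 0, i.e. (-0.1098)·v_x + (-1)·v_y = 0,
  so v ∝ (b, λ_1 - a) = (-1, 0.1098); multiply by -1 so the first entry is positive: u = (1, -0.1098).
  ||u|| = √((1)² + (-0.1098)²) = √(1.012) ≈ 1.006,
  v_1 = u/||u|| ≈ (0.994, -0.1091) (||v_1|| = 1).

λ_1 = 20.1098,  λ_2 = 10.8902;  v_1 ≈ (0.994, -0.1091)


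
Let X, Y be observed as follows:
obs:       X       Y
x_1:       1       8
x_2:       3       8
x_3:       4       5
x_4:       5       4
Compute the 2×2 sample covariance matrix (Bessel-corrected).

Step 1 — column means:
  mean(X) = (1 + 3 + 4 + 5) / 4 = 13/4 = 3.25
  mean(Y) = (8 + 8 + 5 + 4) / 4 = 25/4 = 6.25

Step 2 — sample covariance S[i,j] = (1/(n-1)) · Σ_k (x_{k,i} - mean_i) · (x_{k,j} - mean_j), with n-1 = 3.
  S[X,X] = ((-2.25)·(-2.25) + (-0.25)·(-0.25) + (0.75)·(0.75) + (1.75)·(1.75)) / 3 = 8.75/3 = 2.9167
  S[X,Y] = ((-2.25)·(1.75) + (-0.25)·(1.75) + (0.75)·(-1.25) + (1.75)·(-2.25)) / 3 = -9.25/3 = -3.0833
  S[Y,Y] = ((1.75)·(1.75) + (1.75)·(1.75) + (-1.25)·(-1.25) + (-2.25)·(-2.25)) / 3 = 12.75/3 = 4.25

S is symmetric (S[j,i] = S[i,j]). Assembling:

S = [[2.9167, -3.0833],
 [-3.0833, 4.25]]


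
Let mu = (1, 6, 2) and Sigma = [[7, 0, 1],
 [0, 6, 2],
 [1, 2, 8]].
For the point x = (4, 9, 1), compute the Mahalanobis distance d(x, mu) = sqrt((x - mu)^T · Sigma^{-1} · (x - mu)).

Step 1 — centre the observation: (x - mu) = (3, 3, -1).

Step 2 — invert Sigma (cofactor / det for 3×3, or solve directly):
  Sigma^{-1} = [[0.1457, 0.0066, -0.0199],
 [0.0066, 0.1821, -0.0464],
 [-0.0199, -0.0464, 0.1391]].

Step 3 — form the quadratic (x - mu)^T · Sigma^{-1} · (x - mu):
  Sigma^{-1} · (x - mu) = (0.4768, 0.6126, -0.3377).
  (x - mu)^T · [Sigma^{-1} · (x - mu)] = (3)·(0.4768) + (3)·(0.6126) + (-1)·(-0.3377) = 3.606.

Step 4 — take square root: d = √(3.606) ≈ 1.8989.

d(x, mu) = √(3.606) ≈ 1.8989


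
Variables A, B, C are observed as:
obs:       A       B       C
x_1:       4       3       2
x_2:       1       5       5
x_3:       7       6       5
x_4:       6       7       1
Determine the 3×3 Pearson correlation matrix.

Step 1 — column means:
  mean(A) = (4 + 1 + 7 + 6) / 4 = 18/4 = 4.5
  mean(B) = (3 + 5 + 6 + 7) / 4 = 21/4 = 5.25
  mean(C) = (2 + 5 + 5 + 1) / 4 = 13/4 = 3.25

Step 2 — sample variances and covariances s[i,j] = (1/(n-1)) · Σ_k (x_{k,i} - mean_i) · (x_{k,j} - mean_j), with n-1 = 3:
  s[A,A] = ((-0.5)·(-0.5) + (-3.5)·(-3.5) + (2.5)·(2.5) + (1.5)·(1.5)) / 3 = 21/3 = 7
  s[A,B] = ((-0.5)·(-2.25) + (-3.5)·(-0.25) + (2.5)·(0.75) + (1.5)·(1.75)) / 3 = 6.5/3 = 2.1667
  s[A,C] = ((-0.5)·(-1.25) + (-3.5)·(1.75) + (2.5)·(1.75) + (1.5)·(-2.25)) / 3 = -4.5/3 = -1.5
  s[B,B] = ((-2.25)·(-2.25) + (-0.25)·(-0.25) + (0.75)·(0.75) + (1.75)·(1.75)) / 3 = 8.75/3 = 2.9167
  s[B,C] = ((-2.25)·(-1.25) + (-0.25)·(1.75) + (0.75)·(1.75) + (1.75)·(-2.25)) / 3 = -0.25/3 = -0.0833
  s[C,C] = ((-1.25)·(-1.25) + (1.75)·(1.75) + (1.75)·(1.75) + (-2.25)·(-2.25)) / 3 = 12.75/3 = 4.25
  Sample standard deviations s_i = √(s[i,i]):
  s(A) = √(7) = 2.6458
  s(B) = √(2.9167) = 1.7078
  s(C) = √(4.25) = 2.0616

Step 3 — r_{ij} = s_{ij} / (s_i · s_j):
  r[A,A] = 1 (diagonal).
  r[A,B] = 2.1667 / (2.6458 · 1.7078) = 2.1667 / 4.5185 = 0.4795
  r[A,C] = -1.5 / (2.6458 · 2.0616) = -1.5 / 5.4544 = -0.275
  r[B,B] = 1 (diagonal).
  r[B,C] = -0.0833 / (1.7078 · 2.0616) = -0.0833 / 3.5208 = -0.0237
  r[C,C] = 1 (diagonal).

R is symmetric with unit diagonal. Assembling:

R = [[1, 0.4795, -0.275],
 [0.4795, 1, -0.0237],
 [-0.275, -0.0237, 1]]


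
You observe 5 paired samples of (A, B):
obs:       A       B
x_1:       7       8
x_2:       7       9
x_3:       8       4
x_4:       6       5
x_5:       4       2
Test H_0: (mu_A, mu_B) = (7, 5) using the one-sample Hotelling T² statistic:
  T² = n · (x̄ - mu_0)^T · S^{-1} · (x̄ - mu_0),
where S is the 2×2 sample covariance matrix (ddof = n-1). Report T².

Step 1 — sample mean vector:
  mean(A) = (7 + 7 + 8 + 6 + 4) / 5 = 32/5 = 6.4
  mean(B) = (8 + 9 + 4 + 5 + 2) / 5 = 28/5 = 5.6
  x̄ = (6.4, 5.6),  deviation x̄ - mu_0 = (6.4, 5.6) - (7, 5) = (-0.6, 0.6).

Step 2 — sample covariance matrix, S[i,j] = (1/(n-1)) · Σ_k (x_{k,i} - mean_i) · (x_{k,j} - mean_j), divisor n-1 = 4:
  S[A,A] = ((0.6)·(0.6) + (0.6)·(0.6) + (1.6)·(1.6) + (-0.4)·(-0.4) + (-2.4)·(-2.4)) / 4 = 9.2/4 = 2.3
  S[A,B] = ((0.6)·(2.4) + (0.6)·(3.4) + (1.6)·(-1.6) + (-0.4)·(-0.6) + (-2.4)·(-3.6)) / 4 = 9.8/4 = 2.45
  S[B,B] = ((2.4)·(2.4) + (3.4)·(3.4) + (-1.6)·(-1.6) + (-0.6)·(-0.6) + (-3.6)·(-3.6)) / 4 = 33.2/4 = 8.3
  S = [[2.3, 2.45],
 [2.45, 8.3]].

Step 3 — invert S. det(S) = 2.3·8.3 - (2.45)² = 13.0875.
  S^{-1} = (1/det) · [[d, -b], [-b, a]] = [[0.6342, -0.1872],
 [-0.1872, 0.1757]].

Step 4 — quadratic form (x̄ - mu_0)^T · S^{-1} · (x̄ - mu_0):
  S^{-1} · (x̄ - mu_0) = (-0.4928, 0.2178),
  (x̄ - mu_0)^T · [...] = (-0.6)·(-0.4928) + (0.6)·(0.2178) = 0.4264.

Step 5 — scale by n: T² = 5 · 0.4264 = 2.1318.

T² ≈ 2.1318


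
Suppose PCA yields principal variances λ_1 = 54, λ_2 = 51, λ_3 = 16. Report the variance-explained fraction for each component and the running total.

Step 1 — total variance = trace(Sigma) = Σ λ_i = 54 + 51 + 16 = 121.

Step 2 — fraction explained by component i = λ_i / Σ λ:
  PC1: 54/121 = 0.4463
  PC2: 51/121 = 0.4215
  PC3: 16/121 = 0.1322

Step 3 — cumulative fraction after k components = (λ_1 + ... + λ_k) / Σ λ:
  k = 1: 54/121 = 0.4463
  k = 2: (54 + 51)/121 = 105/121 = 0.8678
  k = 3: (54 + 51 + 16)/121 = 121/121 = 1

Summary (fraction, with percent):

explained: PC1 0.4463 (44.63%), PC2 0.4215 (42.15%), PC3 0.1322 (13.22%);  cumulative: 0.4463, 0.8678, 1


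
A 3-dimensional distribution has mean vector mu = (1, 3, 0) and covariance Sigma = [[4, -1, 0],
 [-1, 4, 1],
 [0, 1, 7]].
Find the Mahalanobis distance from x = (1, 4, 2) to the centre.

Step 1 — centre the observation: (x - mu) = (0, 1, 2).

Step 2 — invert Sigma (cofactor / det for 3×3, or solve directly):
  Sigma^{-1} = [[0.2673, 0.0693, -0.0099],
 [0.0693, 0.2772, -0.0396],
 [-0.0099, -0.0396, 0.1485]].

Step 3 — form the quadratic (x - mu)^T · Sigma^{-1} · (x - mu):
  Sigma^{-1} · (x - mu) = (0.0495, 0.198, 0.2574).
  (x - mu)^T · [Sigma^{-1} · (x - mu)] = (0)·(0.0495) + (1)·(0.198) + (2)·(0.2574) = 0.7129.

Step 4 — take square root: d = √(0.7129) ≈ 0.8443.

d(x, mu) = √(0.7129) ≈ 0.8443


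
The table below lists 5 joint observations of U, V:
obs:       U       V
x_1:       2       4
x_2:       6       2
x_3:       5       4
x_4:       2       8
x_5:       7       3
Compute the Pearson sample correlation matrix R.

Step 1 — column means:
  mean(U) = (2 + 6 + 5 + 2 + 7) / 5 = 22/5 = 4.4
  mean(V) = (4 + 2 + 4 + 8 + 3) / 5 = 21/5 = 4.2

Step 2 — sample variances and covariances s[i,j] = (1/(n-1)) · Σ_k (x_{k,i} - mean_i) · (x_{k,j} - mean_j), with n-1 = 4:
  s[U,U] = ((-2.4)·(-2.4) + (1.6)·(1.6) + (0.6)·(0.6) + (-2.4)·(-2.4) + (2.6)·(2.6)) / 4 = 21.2/4 = 5.3
  s[U,V] = ((-2.4)·(-0.2) + (1.6)·(-2.2) + (0.6)·(-0.2) + (-2.4)·(3.8) + (2.6)·(-1.2)) / 4 = -15.4/4 = -3.85
  s[V,V] = ((-0.2)·(-0.2) + (-2.2)·(-2.2) + (-0.2)·(-0.2) + (3.8)·(3.8) + (-1.2)·(-1.2)) / 4 = 20.8/4 = 5.2
  Sample standard deviations s_i = √(s[i,i]):
  s(U) = √(5.3) = 2.3022
  s(V) = √(5.2) = 2.2804

Step 3 — r_{ij} = s_{ij} / (s_i · s_j):
  r[U,U] = 1 (diagonal).
  r[U,V] = -3.85 / (2.3022 · 2.2804) = -3.85 / 5.2498 = -0.7334
  r[V,V] = 1 (diagonal).

R is symmetric with unit diagonal. Assembling:

R = [[1, -0.7334],
 [-0.7334, 1]]


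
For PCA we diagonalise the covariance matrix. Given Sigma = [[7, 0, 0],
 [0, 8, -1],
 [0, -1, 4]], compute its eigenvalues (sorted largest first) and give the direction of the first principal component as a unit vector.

Step 1 — characteristic polynomial p(λ) = det(λI - Sigma) = λ³ - tr·λ² + c_1·λ - det, where tr = trace, c_1 = sum of the principal 2×2 minors, det = det(Sigma):
  tr = 7 + 8 + 4 = 19,
  c_1 = (7·8 - (0)²) + (7·4 - (0)²) + (8·4 - (-1)²) = 56 + 28 + 31 = 115,
  det = 7·(8·4 - (-1)²) - (0)·((0)·4 - (-1)·(0)) + (0)·((0)·(-1) - 8·(0)) = 7·(31) - (0)·(0) + (0)·(0) = 217.
  So p(λ) = λ³ - 19λ² + 115λ - 217.
Step 2 — look for an integer root (rational root theorem: any rational root is an integer divisor of 217). Testing λ = 7:
  p(7) = 343 - 931 + 805 - 217 = 0  ✓
  Dividing out (λ - 7): p(λ) = (λ - 7)(λ² - 12λ + 31).
Step 3 — remaining eigenvalues from the quadratic λ² - 12λ + 31 = 0:
  Δ = 12² - 4·31 = 144 - 124 = 20,  λ = (12 ± √20)/2 = (12 ± 4.4721)/2 ≈ 8.2361 or 3.7639.
  Sorted: λ_1 = 8.2361,  λ_2 = 7,  λ_3 = 3.7639  (check: sum = 19 = tr ✓).

Step 4 — unit eigenvector for λ_1 ≈ 8.2361: v spans the null space of (Sigma - λ_1 I), whose rows are
  r_1 = (-1.2361, 0, 0),  r_2 = (0, -0.2361, -1),  r_3 = (0, -1, -4.2361).
  v is orthogonal to every row, so take v ∝ r_1 × r_2 = ((0)·(-1) - (0)·(-0.2361), (0)·(0) - (-1.2361)·(-1), (-1.2361)·(-0.2361) - (0)·(0)) ≈ (0, -1.2361, 0.2918).
  Rescale (multiply by -1 so the first nonzero entry is positive): u = (0, 1.2361, -0.2918).
  ||u|| = √((0)² + (1.2361)² + (-0.2918)²) = √(1.613) ≈ 1.27,  v_1 = u/||u|| ≈ (0, 0.9732, -0.2298) (||v_1|| = 1).

λ_1 = 8.2361,  λ_2 = 7,  λ_3 = 3.7639;  v_1 ≈ (0, 0.9732, -0.2298)


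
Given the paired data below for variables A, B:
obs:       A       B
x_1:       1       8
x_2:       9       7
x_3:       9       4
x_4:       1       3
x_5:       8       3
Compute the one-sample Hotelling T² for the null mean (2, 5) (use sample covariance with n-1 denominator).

Step 1 — sample mean vector:
  mean(A) = (1 + 9 + 9 + 1 + 8) / 5 = 28/5 = 5.6
  mean(B) = (8 + 7 + 4 + 3 + 3) / 5 = 25/5 = 5
  x̄ = (5.6, 5),  deviation x̄ - mu_0 = (5.6, 5) - (2, 5) = (3.6, 0).

Step 2 — sample covariance matrix, S[i,j] = (1/(n-1)) · Σ_k (x_{k,i} - mean_i) · (x_{k,j} - mean_j), divisor n-1 = 4:
  S[A,A] = ((-4.6)·(-4.6) + (3.4)·(3.4) + (3.4)·(3.4) + (-4.6)·(-4.6) + (2.4)·(2.4)) / 4 = 71.2/4 = 17.8
  S[A,B] = ((-4.6)·(3) + (3.4)·(2) + (3.4)·(-1) + (-4.6)·(-2) + (2.4)·(-2)) / 4 = -6/4 = -1.5
  S[B,B] = ((3)·(3) + (2)·(2) + (-1)·(-1) + (-2)·(-2) + (-2)·(-2)) / 4 = 22/4 = 5.5
  S = [[17.8, -1.5],
 [-1.5, 5.5]].

Step 3 — invert S. det(S) = 17.8·5.5 - (-1.5)² = 95.65.
  S^{-1} = (1/det) · [[d, -b], [-b, a]] = [[0.0575, 0.0157],
 [0.0157, 0.1861]].

Step 4 — quadratic form (x̄ - mu_0)^T · S^{-1} · (x̄ - mu_0):
  S^{-1} · (x̄ - mu_0) = (0.207, 0.0565),
  (x̄ - mu_0)^T · [...] = (3.6)·(0.207) + (0)·(0.0565) = 0.7452.

Step 5 — scale by n: T² = 5 · 0.7452 = 3.7261.

T² ≈ 3.7261


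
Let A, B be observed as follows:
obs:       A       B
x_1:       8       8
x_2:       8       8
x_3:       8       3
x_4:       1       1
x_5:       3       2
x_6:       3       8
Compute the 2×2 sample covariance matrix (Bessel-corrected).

Step 1 — column means:
  mean(A) = (8 + 8 + 8 + 1 + 3 + 3) / 6 = 31/6 = 5.1667
  mean(B) = (8 + 8 + 3 + 1 + 2 + 8) / 6 = 30/6 = 5

Step 2 — sample covariance S[i,j] = (1/(n-1)) · Σ_k (x_{k,i} - mean_i) · (x_{k,j} - mean_j), with n-1 = 5.
  S[A,A] = ((2.8333)·(2.8333) + (2.8333)·(2.8333) + (2.8333)·(2.8333) + (-4.1667)·(-4.1667) + (-2.1667)·(-2.1667) + (-2.1667)·(-2.1667)) / 5 = 50.8333/5 = 10.1667
  S[A,B] = ((2.8333)·(3) + (2.8333)·(3) + (2.8333)·(-2) + (-4.1667)·(-4) + (-2.1667)·(-3) + (-2.1667)·(3)) / 5 = 28/5 = 5.6
  S[B,B] = ((3)·(3) + (3)·(3) + (-2)·(-2) + (-4)·(-4) + (-3)·(-3) + (3)·(3)) / 5 = 56/5 = 11.2

S is symmetric (S[j,i] = S[i,j]). Assembling:

S = [[10.1667, 5.6],
 [5.6, 11.2]]


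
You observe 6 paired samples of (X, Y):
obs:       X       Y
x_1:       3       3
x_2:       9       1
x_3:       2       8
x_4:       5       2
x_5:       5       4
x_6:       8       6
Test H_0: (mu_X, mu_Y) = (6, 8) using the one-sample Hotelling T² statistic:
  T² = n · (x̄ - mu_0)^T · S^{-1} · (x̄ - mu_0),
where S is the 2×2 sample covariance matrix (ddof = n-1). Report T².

Step 1 — sample mean vector:
  mean(X) = (3 + 9 + 2 + 5 + 5 + 8) / 6 = 32/6 = 5.3333
  mean(Y) = (3 + 1 + 8 + 2 + 4 + 6) / 6 = 24/6 = 4
  x̄ = (5.3333, 4),  deviation x̄ - mu_0 = (5.3333, 4) - (6, 8) = (-0.6667, -4).

Step 2 — sample covariance matrix, S[i,j] = (1/(n-1)) · Σ_k (x_{k,i} - mean_i) · (x_{k,j} - mean_j), divisor n-1 = 5:
  S[X,X] = ((-2.3333)·(-2.3333) + (3.6667)·(3.6667) + (-3.3333)·(-3.3333) + (-0.3333)·(-0.3333) + (-0.3333)·(-0.3333) + (2.6667)·(2.6667)) / 5 = 37.3333/5 = 7.4667
  S[X,Y] = ((-2.3333)·(-1) + (3.6667)·(-3) + (-3.3333)·(4) + (-0.3333)·(-2) + (-0.3333)·(0) + (2.6667)·(2)) / 5 = -16/5 = -3.2
  S[Y,Y] = ((-1)·(-1) + (-3)·(-3) + (4)·(4) + (-2)·(-2) + (0)·(0) + (2)·(2)) / 5 = 34/5 = 6.8
  S = [[7.4667, -3.2],
 [-3.2, 6.8]].

Step 3 — invert S. det(S) = 7.4667·6.8 - (-3.2)² = 40.5333.
  S^{-1} = (1/det) · [[d, -b], [-b, a]] = [[0.1678, 0.0789],
 [0.0789, 0.1842]].

Step 4 — quadratic form (x̄ - mu_0)^T · S^{-1} · (x̄ - mu_0):
  S^{-1} · (x̄ - mu_0) = (-0.4276, -0.7895),
  (x̄ - mu_0)^T · [...] = (-0.6667)·(-0.4276) + (-4)·(-0.7895) = 3.443.

Step 5 — scale by n: T² = 6 · 3.443 = 20.6579.

T² ≈ 20.6579


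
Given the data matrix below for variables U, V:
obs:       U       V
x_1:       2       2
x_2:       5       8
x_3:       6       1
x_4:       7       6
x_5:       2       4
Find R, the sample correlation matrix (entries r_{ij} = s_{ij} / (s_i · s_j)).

Step 1 — column means:
  mean(U) = (2 + 5 + 6 + 7 + 2) / 5 = 22/5 = 4.4
  mean(V) = (2 + 8 + 1 + 6 + 4) / 5 = 21/5 = 4.2

Step 2 — sample variances and covariances s[i,j] = (1/(n-1)) · Σ_k (x_{k,i} - mean_i) · (x_{k,j} - mean_j), with n-1 = 4:
  s[U,U] = ((-2.4)·(-2.4) + (0.6)·(0.6) + (1.6)·(1.6) + (2.6)·(2.6) + (-2.4)·(-2.4)) / 4 = 21.2/4 = 5.3
  s[U,V] = ((-2.4)·(-2.2) + (0.6)·(3.8) + (1.6)·(-3.2) + (2.6)·(1.8) + (-2.4)·(-0.2)) / 4 = 7.6/4 = 1.9
  s[V,V] = ((-2.2)·(-2.2) + (3.8)·(3.8) + (-3.2)·(-3.2) + (1.8)·(1.8) + (-0.2)·(-0.2)) / 4 = 32.8/4 = 8.2
  Sample standard deviations s_i = √(s[i,i]):
  s(U) = √(5.3) = 2.3022
  s(V) = √(8.2) = 2.8636

Step 3 — r_{ij} = s_{ij} / (s_i · s_j):
  r[U,U] = 1 (diagonal).
  r[U,V] = 1.9 / (2.3022 · 2.8636) = 1.9 / 6.5924 = 0.2882
  r[V,V] = 1 (diagonal).

R is symmetric with unit diagonal. Assembling:

R = [[1, 0.2882],
 [0.2882, 1]]


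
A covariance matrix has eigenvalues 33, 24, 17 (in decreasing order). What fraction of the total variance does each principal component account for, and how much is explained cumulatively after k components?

Step 1 — total variance = trace(Sigma) = Σ λ_i = 33 + 24 + 17 = 74.

Step 2 — fraction explained by component i = λ_i / Σ λ:
  PC1: 33/74 = 0.4459
  PC2: 24/74 = 0.3243
  PC3: 17/74 = 0.2297

Step 3 — cumulative fraction after k components = (λ_1 + ... + λ_k) / Σ λ:
  k = 1: 33/74 = 0.4459
  k = 2: (33 + 24)/74 = 57/74 = 0.7703
  k = 3: (33 + 24 + 17)/74 = 74/74 = 1

Summary (fraction, with percent):

explained: PC1 0.4459 (44.59%), PC2 0.3243 (32.43%), PC3 0.2297 (22.97%);  cumulative: 0.4459, 0.7703, 1


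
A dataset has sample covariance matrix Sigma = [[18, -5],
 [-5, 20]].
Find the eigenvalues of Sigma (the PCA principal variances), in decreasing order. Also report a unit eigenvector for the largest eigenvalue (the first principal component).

Step 1 — characteristic polynomial of 2×2 Sigma:
  det(Sigma - λI) = λ² - trace · λ + det = 0.
  trace = 18 + 20 = 38, det = 18·20 - (-5)² = 335.
Step 2 — discriminant:
  Δ = trace² - 4·det = 1444 - 1340 = 104.
Step 3 — eigenvalues:
  λ = (trace ± √Δ)/2 = (38 ± 10.198)/2,
  λ_1 = 24.099,  λ_2 = 13.901.

Step 4 — unit eigenvector for λ_1: solve (Sigma - λ_1 I)v = 0. First row:
  (18 - 24.099)·v_x + (-5)·v_y = 0, i.e. (-6.099)·v_x + (-5)·v_y = 0,
  so v ∝ (b, λ_1 - a) = (-5, 6.099); multiply by -1 so the first entry is positive: u = (5, -6.099).
  ||u|| = √((5)² + (-6.099)²) = √(62.198) ≈ 7.8866,
  v_1 = u/||u|| ≈ (0.634, -0.7733) (||v_1|| = 1).

λ_1 = 24.099,  λ_2 = 13.901;  v_1 ≈ (0.634, -0.7733)


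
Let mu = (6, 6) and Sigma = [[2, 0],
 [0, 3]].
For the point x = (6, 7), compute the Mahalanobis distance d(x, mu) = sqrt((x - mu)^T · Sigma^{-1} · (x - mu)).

Step 1 — centre the observation: (x - mu) = (0, 1).

Step 2 — invert Sigma. det(Sigma) = 2·3 - (0)² = 6.
  Sigma^{-1} = (1/det) · [[d, -b], [-b, a]] = [[0.5, 0],
 [0, 0.3333]].

Step 3 — form the quadratic (x - mu)^T · Sigma^{-1} · (x - mu):
  Sigma^{-1} · (x - mu) = (0, 0.3333).
  (x - mu)^T · [Sigma^{-1} · (x - mu)] = (0)·(0) + (1)·(0.3333) = 0.3333.

Step 4 — take square root: d = √(0.3333) ≈ 0.5774.

d(x, mu) = √(0.3333) ≈ 0.5774
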